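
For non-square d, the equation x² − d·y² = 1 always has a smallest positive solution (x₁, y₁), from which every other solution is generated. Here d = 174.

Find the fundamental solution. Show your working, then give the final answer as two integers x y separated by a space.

d=174: √d = [13; 5,4,5,26] (ℓ=4, even), read p_3/q_3
step 0: (13, 1)  from 13·(1,0) + (0,1)
…
step 2: (277, 21)  from 4·(66,5) + (13,1)
step 3: (1451, 110)  from 5·(277,21) + (66,5)
fundamental: x₁=1451, y₁=110  (since 2105401 − 174·12100 = 1)

1451 110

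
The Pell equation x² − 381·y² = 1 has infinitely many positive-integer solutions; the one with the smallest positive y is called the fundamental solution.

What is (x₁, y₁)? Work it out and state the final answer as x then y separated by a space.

1015 52

[19; 1,1,12,1,1,38] for √381; ℓ=6 ⇒ convergent index 5
a_0=19:  p_0=19·1+0=19,  q_0=19·0+1=1
a_1=1:  p_1=1·19+1=20,  q_1=1·1+0=1
…
a_3=12:  p_3=12·39+20=488,  q_3=12·2+1=25
a_4=1:  p_4=1·488+39=527,  q_4=1·25+2=27
a_5=1:  p_5=1·527+488=1015,  q_5=1·27+25=52
fundamental: x₁=1015, y₁=52  (since 1030225 − 381·2704 = 1)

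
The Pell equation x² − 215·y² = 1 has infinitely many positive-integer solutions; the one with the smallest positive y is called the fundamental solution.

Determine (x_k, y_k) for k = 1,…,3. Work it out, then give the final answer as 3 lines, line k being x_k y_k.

d=215: √d = [14; 1,1,1,28] (ℓ=4, even), read p_3/q_3
a_0=14:  p_0=14·1+0=14,  q_0=14·0+1=1
a_1=1:  p_1=1·14+1=15,  q_1=1·1+0=1
a_2=1:  p_2=1·15+14=29,  q_2=1·1+1=2
a_3=1:  p_3=1·29+15=44,  q_3=1·2+1=3
→ (44, 3).  Check: 44²=1936, 215·3²=1935, difference 1.
(44+3√215)^2 = 3871 + 264√215
(44+3√215)^3 = 340604 + 23229√215

44 3
3871 264
340604 23229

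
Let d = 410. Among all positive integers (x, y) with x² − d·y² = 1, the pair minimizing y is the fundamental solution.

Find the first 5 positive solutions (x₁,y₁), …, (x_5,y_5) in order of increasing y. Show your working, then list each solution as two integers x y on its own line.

81 4
13121 648
2125521 104972
344321281 17004816
55777922001 2754675220

d=410: √d = [20; 4,40] (ℓ=2, even), read p_1/q_1
i=0: a=20 ⇒ p=20, q=1
i=1: a=4 ⇒ p=81, q=4
fundamental: x₁=81, y₁=4  (since 6561 − 410·16 = 1)
(x_2, y_2) = (81·81 + 410·4·4, 81·4 + 4·81) = (13121, 648)
(x_3, y_3) = (81·13121 + 410·4·648, 81·648 + 4·13121) = (2125521, 104972)
(x_4, y_4) = (81·2125521 + 410·4·104972, 81·104972 + 4·2125521) = (344321281, 17004816)
(x_5, y_5) = (81·344321281 + 410·4·17004816, 81·17004816 + 4·344321281) = (55777922001, 2754675220)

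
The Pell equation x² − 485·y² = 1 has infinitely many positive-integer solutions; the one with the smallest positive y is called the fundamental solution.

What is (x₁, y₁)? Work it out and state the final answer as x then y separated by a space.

√485 = [22; 44, …], period ℓ=1 (odd) → k=1
a_0=22:  p_0=22·1+0=22,  q_0=22·0+1=1
a_1=44:  p_1=44·22+1=969,  q_1=44·1+0=44
→ (969, 44).  Check: 969²=938961, 485·44²=938960, difference 1.

969 44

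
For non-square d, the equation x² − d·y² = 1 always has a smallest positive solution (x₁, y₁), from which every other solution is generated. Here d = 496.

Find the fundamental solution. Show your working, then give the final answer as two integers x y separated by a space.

4620799 207480

d=496: √d = [22; 3,1,2,4,1,…,1,3,44] (ℓ=16, even), read p_15/q_15
step 0: (22, 1)  from 22·(1,0) + (0,1)
…
step 3: (245, 11)  from 2·(89,4) + (67,3)
step 4: (1069, 48)  from 4·(245,11) + (89,4)
step 5: (1314, 59)  from 1·(1069,48) + (245,11)
step 6: (2383, 107)  from 1·(1314,59) + (1069,48)
step 7: (6080, 273)  from 2·(2383,107) + (1314,59)
step 8: (14543, 653)  from 2·(6080,273) + (2383,107)
step 9: (35166, 1579)  from 2·(14543,653) + (6080,273)
step 10: (49709, 2232)  from 1·(35166,1579) + (14543,653)
step 11: (84875, 3811)  from 1·(49709,2232) + (35166,1579)
…
step 14: (1252502, 56239)  from 1·(863293,38763) + (389209,17476)
step 15: (4620799, 207480)  from 3·(1252502,56239) + (863293,38763)
(x₁, y₁) = (4620799, 207480);  4620799² − 496·207480² = 1 ✓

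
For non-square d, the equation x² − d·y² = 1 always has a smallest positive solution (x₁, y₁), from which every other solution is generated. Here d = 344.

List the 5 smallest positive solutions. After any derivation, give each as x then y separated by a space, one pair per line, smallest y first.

10405 561
216528049 11674410
4505948689285 242944471539
93768792007492801 5055674441052180
1951328557169976499525 105208584875351394261

√344 → a₀=18, period (1,1,4,1,3,1,4,1,1,36); ℓ=10 even so k=9
a_0=18:  p_0=18·1+0=18,  q_0=18·0+1=1
…
a_2=1:  p_2=1·19+18=37,  q_2=1·1+1=2
a_3=4:  p_3=4·37+19=167,  q_3=4·2+1=9
a_4=1:  p_4=1·167+37=204,  q_4=1·9+2=11
a_5=3:  p_5=3·204+167=779,  q_5=3·11+9=42
…
a_7=4:  p_7=4·983+779=4711,  q_7=4·53+42=254
a_8=1:  p_8=1·4711+983=5694,  q_8=1·254+53=307
a_9=1:  p_9=1·5694+4711=10405,  q_9=1·307+254=561
(x₁, y₁) = (10405, 561);  10405² − 344·561² = 1 ✓
k=2:  x_2 = 10405·10405+344·561·561 = 216528049,  y_2 = 10405·561+561·10405 = 11674410
k=3:  x_3 = 10405·216528049+344·561·11674410 = 4505948689285,  y_3 = 10405·11674410+561·216528049 = 242944471539
k=4:  x_4 = 10405·4505948689285+344·561·242944471539 = 93768792007492801,  y_4 = 10405·242944471539+561·4505948689285 = 5055674441052180
k=5:  x_5 = 10405·93768792007492801+344·561·5055674441052180 = 1951328557169976499525,  y_5 = 10405·5055674441052180+561·93768792007492801 = 105208584875351394261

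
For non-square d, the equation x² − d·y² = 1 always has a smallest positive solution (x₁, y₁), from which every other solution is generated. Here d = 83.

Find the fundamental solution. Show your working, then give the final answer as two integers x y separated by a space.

√83 → a₀=9, period (9,18); ℓ=2 even so k=1
i=0: a=9 ⇒ p=9, q=1
i=1: a=9 ⇒ p=82, q=9
→ (82, 9).  Check: 82²=6724, 83·9²=6723, difference 1.

82 9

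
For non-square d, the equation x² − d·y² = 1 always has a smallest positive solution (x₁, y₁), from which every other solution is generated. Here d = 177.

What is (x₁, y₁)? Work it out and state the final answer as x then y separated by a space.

62423 4692

√177 = [13; 3,3,2,8,2,3,3,26, …], period ℓ=8 (even) → k=7
k=0  a_k=13  p_k/q_k = 13/1
k=1  a_k=3  p_k/q_k = 40/3
…
k=3  a_k=2  p_k/q_k = 306/23
k=4  a_k=8  p_k/q_k = 2581/194
k=5  a_k=2  p_k/q_k = 5468/411
k=6  a_k=3  p_k/q_k = 18985/1427
k=7  a_k=3  p_k/q_k = 62423/4692
→ (62423, 4692).  Check: 62423²=3896630929, 177·4692²=3896630928, difference 1.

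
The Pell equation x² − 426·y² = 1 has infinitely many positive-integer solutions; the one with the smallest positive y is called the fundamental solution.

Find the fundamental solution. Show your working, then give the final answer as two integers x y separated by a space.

88751 4300

d=426: √d = [20; 1,1,1,3,2,6,2,3,1,1,1,40] (ℓ=12, even), read p_11/q_11
k=0  a_k=20  p_k/q_k = 20/1
…
k=5  a_k=2  p_k/q_k = 516/25
k=6  a_k=6  p_k/q_k = 3323/161
k=7  a_k=2  p_k/q_k = 7162/347
…
k=9  a_k=1  p_k/q_k = 31971/1549
k=10  a_k=1  p_k/q_k = 56780/2751
k=11  a_k=1  p_k/q_k = 88751/4300
fundamental: x₁=88751, y₁=4300  (since 7876740001 − 426·18490000 = 1)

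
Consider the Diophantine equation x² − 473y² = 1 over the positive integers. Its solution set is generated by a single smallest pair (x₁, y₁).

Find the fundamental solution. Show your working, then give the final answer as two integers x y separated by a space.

87 4

[21; 1,2,1,42] for √473; ℓ=4 ⇒ convergent index 3
a_0=21:  p_0=21·1+0=21,  q_0=21·0+1=1
…
a_2=2:  p_2=2·22+21=65,  q_2=2·1+1=3
a_3=1:  p_3=1·65+22=87,  q_3=1·3+1=4
→ (87, 4).  Check: 87²=7569, 473·4²=7568, difference 1.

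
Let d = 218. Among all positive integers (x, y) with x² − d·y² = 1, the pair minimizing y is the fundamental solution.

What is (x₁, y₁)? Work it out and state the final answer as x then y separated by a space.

√218 → a₀=14, period (1,3,3,1,28); ℓ=5 odd so k=9
step 0: (14, 1)  from 14·(1,0) + (0,1)
step 1: (15, 1)  from 1·(14,1) + (1,0)
step 2: (59, 4)  from 3·(15,1) + (14,1)
step 3: (192, 13)  from 3·(59,4) + (15,1)
step 4: (251, 17)  from 1·(192,13) + (59,4)
…
step 6: (7471, 506)  from 1·(7220,489) + (251,17)
…
step 8: (96370, 6527)  from 3·(29633,2007) + (7471,506)
step 9: (126003, 8534)  from 1·(96370,6527) + (29633,2007)
→ (126003, 8534).  Check: 126003²=15876756009, 218·8534²=15876756008, difference 1.

126003 8534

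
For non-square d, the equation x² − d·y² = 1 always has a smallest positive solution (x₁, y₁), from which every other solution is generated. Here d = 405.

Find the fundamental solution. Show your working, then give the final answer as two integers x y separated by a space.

161 8

[20; 8,40] for √405; ℓ=2 ⇒ convergent index 1
i=0: a=20 ⇒ p=20, q=1
i=1: a=8 ⇒ p=161, q=8
fundamental: x₁=161, y₁=8  (since 25921 − 405·64 = 1)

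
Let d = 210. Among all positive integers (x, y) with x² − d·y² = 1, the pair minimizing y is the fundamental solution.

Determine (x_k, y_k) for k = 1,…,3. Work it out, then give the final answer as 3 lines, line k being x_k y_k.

√210 = [14; 2,28, …], period ℓ=2 (even) → k=1
step 0: (14, 1)  from 14·(1,0) + (0,1)
step 1: (29, 2)  from 2·(14,1) + (1,0)
(x₁, y₁) = (29, 2);  29² − 210·2² = 1 ✓
(29+2√210)^2 = 1681 + 116√210
(29+2√210)^3 = 97469 + 6726√210

29 2
1681 116
97469 6726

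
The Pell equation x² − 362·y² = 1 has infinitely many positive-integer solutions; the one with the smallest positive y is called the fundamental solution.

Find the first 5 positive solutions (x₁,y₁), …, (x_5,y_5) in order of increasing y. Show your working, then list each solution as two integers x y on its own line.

723 38
1045457 54948
1511730099 79454770
2185960677697 114891542472
3160897628219763 166133090959742

√362 → a₀=19, period (38); ℓ=1 odd so k=1
a_0=19:  p_0=19·1+0=19,  q_0=19·0+1=1
a_1=38:  p_1=38·19+1=723,  q_1=38·1+0=38
(x₁, y₁) = (723, 38);  723² − 362·38² = 1 ✓
k=2:  x_2 = 723·723+362·38·38 = 1045457,  y_2 = 723·38+38·723 = 54948
k=3:  x_3 = 723·1045457+362·38·54948 = 1511730099,  y_3 = 723·54948+38·1045457 = 79454770
k=4:  x_4 = 723·1511730099+362·38·79454770 = 2185960677697,  y_4 = 723·79454770+38·1511730099 = 114891542472
k=5:  x_5 = 723·2185960677697+362·38·114891542472 = 3160897628219763,  y_5 = 723·114891542472+38·2185960677697 = 166133090959742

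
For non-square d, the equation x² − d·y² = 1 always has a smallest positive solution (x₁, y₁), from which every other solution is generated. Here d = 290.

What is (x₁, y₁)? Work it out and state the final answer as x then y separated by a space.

√290 = [17; 34, …], period ℓ=1 (odd) → k=1
k=0  a_k=17  p_k/q_k = 17/1
k=1  a_k=34  p_k/q_k = 579/34
→ (579, 34).  Check: 579²=335241, 290·34²=335240, difference 1.

579 34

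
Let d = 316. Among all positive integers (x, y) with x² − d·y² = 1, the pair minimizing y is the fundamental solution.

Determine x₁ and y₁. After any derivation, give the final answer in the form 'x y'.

12799 720

d=316: √d = [17; 1,3,2,8,2,3,1,34] (ℓ=8, even), read p_7/q_7
a_0=17:  p_0=17·1+0=17,  q_0=17·0+1=1
a_1=1:  p_1=1·17+1=18,  q_1=1·1+0=1
a_2=3:  p_2=3·18+17=71,  q_2=3·1+1=4
…
a_4=8:  p_4=8·160+71=1351,  q_4=8·9+4=76
a_5=2:  p_5=2·1351+160=2862,  q_5=2·76+9=161
a_6=3:  p_6=3·2862+1351=9937,  q_6=3·161+76=559
a_7=1:  p_7=1·9937+2862=12799,  q_7=1·559+161=720
(x₁, y₁) = (12799, 720);  12799² − 316·720² = 1 ✓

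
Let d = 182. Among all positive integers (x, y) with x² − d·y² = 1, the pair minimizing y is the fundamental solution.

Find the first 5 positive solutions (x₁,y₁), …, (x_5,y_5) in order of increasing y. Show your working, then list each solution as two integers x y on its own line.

d=182: √d = [13; 2,26] (ℓ=2, even), read p_1/q_1
k=0  a_k=13  p_k/q_k = 13/1
k=1  a_k=2  p_k/q_k = 27/2
(x₁, y₁) = (27, 2);  27² − 182·2² = 1 ✓
n=2: (27,2)∘(27,2) = (27·27+182·2·2, 27·2+2·27) = (1457,108)
n=3: (1457,108)∘(27,2) = (27·1457+182·2·108, 27·108+2·1457) = (78651,5830)
n=4: (78651,5830)∘(27,2) = (27·78651+182·2·5830, 27·5830+2·78651) = (4245697,314712)
n=5: (4245697,314712)∘(27,2) = (27·4245697+182·2·314712, 27·314712+2·4245697) = (229188987,16988618)

27 2
1457 108
78651 5830
4245697 314712
229188987 16988618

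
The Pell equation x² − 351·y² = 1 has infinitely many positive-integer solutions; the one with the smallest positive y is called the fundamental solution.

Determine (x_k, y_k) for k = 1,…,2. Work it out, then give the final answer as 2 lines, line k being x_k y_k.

62425 3332
7793761249 416000200

√351 = [18; 1,2,1,3,2,2,2,3,1,2,1,36, …], period ℓ=12 (even) → k=11
i=0: a=18 ⇒ p=18, q=1
…
i=3: a=1 ⇒ p=75, q=4
…
i=5: a=2 ⇒ p=637, q=34
…
i=10: a=2 ⇒ p=45882, q=2449
i=11: a=1 ⇒ p=62425, q=3332
(x₁, y₁) = (62425, 3332);  62425² − 351·3332² = 1 ✓
n=2: (62425,3332)∘(62425,3332) = (62425·62425+351·3332·3332, 62425·3332+3332·62425) = (7793761249,416000200)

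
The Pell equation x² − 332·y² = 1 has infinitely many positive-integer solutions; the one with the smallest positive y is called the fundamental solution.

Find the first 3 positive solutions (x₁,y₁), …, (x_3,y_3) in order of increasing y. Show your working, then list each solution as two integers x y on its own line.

13447 738
361643617 19847772
9726043422151 533785979430

[18; 4,1,1,8,1,1,4,36] for √332; ℓ=8 ⇒ convergent index 7
step 0: (18, 1)  from 18·(1,0) + (0,1)
step 1: (73, 4)  from 4·(18,1) + (1,0)
…
step 3: (164, 9)  from 1·(91,5) + (73,4)
…
step 5: (1567, 86)  from 1·(1403,77) + (164,9)
step 6: (2970, 163)  from 1·(1567,86) + (1403,77)
step 7: (13447, 738)  from 4·(2970,163) + (1567,86)
(x₁, y₁) = (13447, 738);  13447² − 332·738² = 1 ✓
(13447+738√332)^2 = 361643617 + 19847772√332
(13447+738√332)^3 = 9726043422151 + 533785979430√332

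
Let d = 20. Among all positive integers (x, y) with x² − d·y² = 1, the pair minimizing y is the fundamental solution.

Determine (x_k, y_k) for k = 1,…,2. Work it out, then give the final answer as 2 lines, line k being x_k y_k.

d=20: √d = [4; 2,8] (ℓ=2, even), read p_1/q_1
a_0=4:  p_0=4·1+0=4,  q_0=4·0+1=1
a_1=2:  p_1=2·4+1=9,  q_1=2·1+0=2
→ (9, 2).  Check: 9²=81, 20·2²=80, difference 1.
k=2:  x_2 = 9·9+20·2·2 = 161,  y_2 = 9·2+2·9 = 36

9 2
161 36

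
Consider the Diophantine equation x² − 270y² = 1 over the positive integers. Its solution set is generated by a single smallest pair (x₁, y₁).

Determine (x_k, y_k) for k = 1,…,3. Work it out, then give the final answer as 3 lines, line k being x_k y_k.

5291 322
55989361 3407404
592479412811 36057148806

[16; 2,3,6,3,2,32] for √270; ℓ=6 ⇒ convergent index 5
step 0: (16, 1)  from 16·(1,0) + (0,1)
…
step 4: (2284, 139)  from 3·(723,44) + (115,7)
step 5: (5291, 322)  from 2·(2284,139) + (723,44)
fundamental: x₁=5291, y₁=322  (since 27994681 − 270·103684 = 1)
k=2:  x_2 = 5291·5291+270·322·322 = 55989361,  y_2 = 5291·322+322·5291 = 3407404
k=3:  x_3 = 5291·55989361+270·322·3407404 = 592479412811,  y_3 = 5291·3407404+322·55989361 = 36057148806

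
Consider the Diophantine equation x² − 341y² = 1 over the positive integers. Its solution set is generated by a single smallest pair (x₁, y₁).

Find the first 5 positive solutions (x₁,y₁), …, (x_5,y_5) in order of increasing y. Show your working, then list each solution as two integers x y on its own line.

10626551 575460
225847172311201 12230310076920
4799952989541519968951 259932027556408030380
102013890481930631287980124801 5524361894723138392975161840
2168111619829296063734843424848413751 117409826833463862093989641643997300

[18; 2,6,1,8,2,…,6,2,36] for √341; ℓ=14 ⇒ convergent index 13
step 0: (18, 1)  from 18·(1,0) + (0,1)
step 1: (37, 2)  from 2·(18,1) + (1,0)
step 2: (240, 13)  from 6·(37,2) + (18,1)
step 3: (277, 15)  from 1·(240,13) + (37,2)
…
step 5: (5189, 281)  from 2·(2456,133) + (277,15)
step 6: (7645, 414)  from 1·(5189,281) + (2456,133)
…
step 9: (76727, 4155)  from 2·(28124,1523) + (20479,1109)
step 10: (641940, 34763)  from 8·(76727,4155) + (28124,1523)
…
step 12: (4953942, 268271)  from 6·(718667,38918) + (641940,34763)
step 13: (10626551, 575460)  from 2·(4953942,268271) + (718667,38918)
→ (10626551, 575460).  Check: 10626551²=112923586155601, 341·575460²=112923586155600, difference 1.
(10626551+575460√341)^2 = 225847172311201 + 12230310076920√341
(10626551+575460√341)^3 = 4799952989541519968951 + 259932027556408030380√341
(10626551+575460√341)^4 = 102013890481930631287980124801 + 5524361894723138392975161840√341
(10626551+575460√341)^5 = 2168111619829296063734843424848413751 + 117409826833463862093989641643997300√341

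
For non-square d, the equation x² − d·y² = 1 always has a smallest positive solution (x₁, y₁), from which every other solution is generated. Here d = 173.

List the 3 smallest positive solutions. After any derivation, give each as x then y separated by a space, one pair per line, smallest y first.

2499849 190060
12498490045601 950242601880
62488675684008728649 4750926036134042180

[13; 6,1,1,6,26] for √173; ℓ=5 ⇒ convergent index 9
a_0=13:  p_0=13·1+0=13,  q_0=13·0+1=1
…
a_6=6:  p_6=6·29239+1118=176552,  q_6=6·2223+85=13423
a_7=1:  p_7=1·176552+29239=205791,  q_7=1·13423+2223=15646
a_8=1:  p_8=1·205791+176552=382343,  q_8=1·15646+13423=29069
a_9=6:  p_9=6·382343+205791=2499849,  q_9=6·29069+15646=190060
fundamental: x₁=2499849, y₁=190060  (since 6249245022801 − 173·36122803600 = 1)
(x_2, y_2) = (2499849·2499849 + 173·190060·190060, 2499849·190060 + 190060·2499849) = (12498490045601, 950242601880)
(x_3, y_3) = (2499849·12498490045601 + 173·190060·950242601880, 2499849·950242601880 + 190060·12498490045601) = (62488675684008728649, 4750926036134042180)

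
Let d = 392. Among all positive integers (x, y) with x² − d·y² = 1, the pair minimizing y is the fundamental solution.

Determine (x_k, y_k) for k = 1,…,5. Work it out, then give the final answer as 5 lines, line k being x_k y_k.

99 5
19601 990
3880899 196015
768398401 38809980
152139002499 7684180025

√392 → a₀=19, period (1,3,1,38); ℓ=4 even so k=3
k=0  a_k=19  p_k/q_k = 19/1
k=1  a_k=1  p_k/q_k = 20/1
k=2  a_k=3  p_k/q_k = 79/4
k=3  a_k=1  p_k/q_k = 99/5
fundamental: x₁=99, y₁=5  (since 9801 − 392·25 = 1)
(99+5√392)^2 = 19601 + 990√392
(99+5√392)^3 = 3880899 + 196015√392
(99+5√392)^4 = 768398401 + 38809980√392
(99+5√392)^5 = 152139002499 + 7684180025√392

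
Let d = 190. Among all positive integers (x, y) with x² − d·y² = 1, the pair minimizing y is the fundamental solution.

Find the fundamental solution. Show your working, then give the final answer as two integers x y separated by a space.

52021 3774

√190 = [13; 1,3,1,1,1,…,3,1,26, …], period ℓ=14 (even) → k=13
a_0=13:  p_0=13·1+0=13,  q_0=13·0+1=1
a_1=1:  p_1=1·13+1=14,  q_1=1·1+0=1
a_2=3:  p_2=3·14+13=55,  q_2=3·1+1=4
…
a_6=2:  p_6=2·193+124=510,  q_6=2·14+9=37
…
a_8=2:  p_8=2·1213+510=2936,  q_8=2·88+37=213
…
a_12=3:  p_12=3·11234+7085=40787,  q_12=3·815+514=2959
a_13=1:  p_13=1·40787+11234=52021,  q_13=1·2959+815=3774
fundamental: x₁=52021, y₁=3774  (since 2706184441 − 190·14243076 = 1)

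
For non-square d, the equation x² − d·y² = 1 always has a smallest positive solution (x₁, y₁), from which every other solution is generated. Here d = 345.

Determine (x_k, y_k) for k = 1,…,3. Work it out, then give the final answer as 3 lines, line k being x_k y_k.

6761 364
91422241 4922008
1236211536041 66555391812

[18; 1,1,2,1,6,1,2,1,1,36] for √345; ℓ=10 ⇒ convergent index 9
step 0: (18, 1)  from 18·(1,0) + (0,1)
step 1: (19, 1)  from 1·(18,1) + (1,0)
step 2: (37, 2)  from 1·(19,1) + (18,1)
step 3: (93, 5)  from 2·(37,2) + (19,1)
step 4: (130, 7)  from 1·(93,5) + (37,2)
step 5: (873, 47)  from 6·(130,7) + (93,5)
step 6: (1003, 54)  from 1·(873,47) + (130,7)
step 7: (2879, 155)  from 2·(1003,54) + (873,47)
step 8: (3882, 209)  from 1·(2879,155) + (1003,54)
step 9: (6761, 364)  from 1·(3882,209) + (2879,155)
(x₁, y₁) = (6761, 364);  6761² − 345·364² = 1 ✓
(x_2, y_2) = (6761·6761 + 345·364·364, 6761·364 + 364·6761) = (91422241, 4922008)
(x_3, y_3) = (6761·91422241 + 345·364·4922008, 6761·4922008 + 364·91422241) = (1236211536041, 66555391812)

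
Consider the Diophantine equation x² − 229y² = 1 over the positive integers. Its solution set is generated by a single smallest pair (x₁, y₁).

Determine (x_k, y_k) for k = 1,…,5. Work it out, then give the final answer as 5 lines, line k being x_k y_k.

5848201 386460
68402909872801 4520191516920
800067931842043513801 52869977098885735380
9357916158133073035999171201 618388505879356792878585840
109453949267819191656474935990205001 7232920556944267680961578290412300

d=229: √d = [15; 7,1,1,7,30] (ℓ=5, odd), read p_9/q_9
k=0  a_k=15  p_k/q_k = 15/1
k=1  a_k=7  p_k/q_k = 106/7
k=2  a_k=1  p_k/q_k = 121/8
…
k=4  a_k=7  p_k/q_k = 1710/113
…
k=6  a_k=7  p_k/q_k = 362399/23948
…
k=8  a_k=1  p_k/q_k = 776325/51301
k=9  a_k=7  p_k/q_k = 5848201/386460
fundamental: x₁=5848201, y₁=386460  (since 34201454936401 − 229·149351331600 = 1)
k=2:  x_2 = 5848201·5848201+229·386460·386460 = 68402909872801,  y_2 = 5848201·386460+386460·5848201 = 4520191516920
k=3:  x_3 = 5848201·68402909872801+229·386460·4520191516920 = 800067931842043513801,  y_3 = 5848201·4520191516920+386460·68402909872801 = 52869977098885735380
k=4:  x_4 = 5848201·800067931842043513801+229·386460·52869977098885735380 = 9357916158133073035999171201,  y_4 = 5848201·52869977098885735380+386460·800067931842043513801 = 618388505879356792878585840
k=5:  x_5 = 5848201·9357916158133073035999171201+229·386460·618388505879356792878585840 = 109453949267819191656474935990205001,  y_5 = 5848201·618388505879356792878585840+386460·9357916158133073035999171201 = 7232920556944267680961578290412300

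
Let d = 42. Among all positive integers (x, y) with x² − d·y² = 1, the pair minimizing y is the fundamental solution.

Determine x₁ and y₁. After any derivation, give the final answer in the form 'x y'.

13 2

[6; 2,12] for √42; ℓ=2 ⇒ convergent index 1
k=0  a_k=6  p_k/q_k = 6/1
k=1  a_k=2  p_k/q_k = 13/2
→ (13, 2).  Check: 13²=169, 42·2²=168, difference 1.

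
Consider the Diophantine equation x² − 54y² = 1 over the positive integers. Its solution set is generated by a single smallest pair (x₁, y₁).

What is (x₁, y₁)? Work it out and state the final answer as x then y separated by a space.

485 66

d=54: √d = [7; 2,1,6,1,2,14] (ℓ=6, even), read p_5/q_5
k=0  a_k=7  p_k/q_k = 7/1
…
k=4  a_k=1  p_k/q_k = 169/23
k=5  a_k=2  p_k/q_k = 485/66
(x₁, y₁) = (485, 66);  485² − 54·66² = 1 ✓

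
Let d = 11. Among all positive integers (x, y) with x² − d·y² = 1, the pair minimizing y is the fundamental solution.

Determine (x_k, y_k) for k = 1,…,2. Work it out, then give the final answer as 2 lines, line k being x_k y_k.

10 3
199 60

√11 → a₀=3, period (3,6); ℓ=2 even so k=1
i=0: a=3 ⇒ p=3, q=1
i=1: a=3 ⇒ p=10, q=3
fundamental: x₁=10, y₁=3  (since 100 − 11·9 = 1)
(10+3√11)^2 = 199 + 60√11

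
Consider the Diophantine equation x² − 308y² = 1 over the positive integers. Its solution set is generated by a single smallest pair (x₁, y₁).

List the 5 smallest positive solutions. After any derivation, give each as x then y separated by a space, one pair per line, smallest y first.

√308 → a₀=17, period (1,1,4,1,1,34); ℓ=6 even so k=5
k=0  a_k=17  p_k/q_k = 17/1
…
k=4  a_k=1  p_k/q_k = 193/11
k=5  a_k=1  p_k/q_k = 351/20
(x₁, y₁) = (351, 20);  351² − 308·20² = 1 ✓
(351+20√308)^2 = 246401 + 14040√308
(351+20√308)^3 = 172973151 + 9856060√308
(351+20√308)^4 = 121426905601 + 6918940080√308
(351+20√308)^5 = 85241514758751 + 4857086080100√308

351 20
246401 14040
172973151 9856060
121426905601 6918940080
85241514758751 4857086080100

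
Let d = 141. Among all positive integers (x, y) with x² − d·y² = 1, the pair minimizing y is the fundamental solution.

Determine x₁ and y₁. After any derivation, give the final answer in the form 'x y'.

√141 → a₀=11, period (1,6,1,22); ℓ=4 even so k=3
i=0: a=11 ⇒ p=11, q=1
…
i=2: a=6 ⇒ p=83, q=7
i=3: a=1 ⇒ p=95, q=8
→ (95, 8).  Check: 95²=9025, 141·8²=9024, difference 1.

95 8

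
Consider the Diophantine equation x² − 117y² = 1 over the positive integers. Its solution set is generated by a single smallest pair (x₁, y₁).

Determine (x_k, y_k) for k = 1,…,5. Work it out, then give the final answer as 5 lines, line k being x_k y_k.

649 60
842401 77880
1093435849 101088180
1419278889601 131212379760
1842222905266249 170313567840300

[10; 1,4,2,4,1,20] for √117; ℓ=6 ⇒ convergent index 5
a_0=10:  p_0=10·1+0=10,  q_0=10·0+1=1
a_1=1:  p_1=1·10+1=11,  q_1=1·1+0=1
…
a_3=2:  p_3=2·54+11=119,  q_3=2·5+1=11
a_4=4:  p_4=4·119+54=530,  q_4=4·11+5=49
a_5=1:  p_5=1·530+119=649,  q_5=1·49+11=60
→ (649, 60).  Check: 649²=421201, 117·60²=421200, difference 1.
(649+60√117)^2 = 842401 + 77880√117
(649+60√117)^3 = 1093435849 + 101088180√117
(649+60√117)^4 = 1419278889601 + 131212379760√117
(649+60√117)^5 = 1842222905266249 + 170313567840300√117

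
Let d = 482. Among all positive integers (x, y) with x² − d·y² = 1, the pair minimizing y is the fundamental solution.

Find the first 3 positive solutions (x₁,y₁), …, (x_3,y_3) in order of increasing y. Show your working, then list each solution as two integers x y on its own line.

483 22
466577 21252
450712899 20529410

√482 = [21; 1,20,1,42, …], period ℓ=4 (even) → k=3
i=0: a=21 ⇒ p=21, q=1
…
i=2: a=20 ⇒ p=461, q=21
i=3: a=1 ⇒ p=483, q=22
(x₁, y₁) = (483, 22);  483² − 482·22² = 1 ✓
n=2: (483,22)∘(483,22) = (483·483+482·22·22, 483·22+22·483) = (466577,21252)
n=3: (466577,21252)∘(483,22) = (483·466577+482·22·21252, 483·21252+22·466577) = (450712899,20529410)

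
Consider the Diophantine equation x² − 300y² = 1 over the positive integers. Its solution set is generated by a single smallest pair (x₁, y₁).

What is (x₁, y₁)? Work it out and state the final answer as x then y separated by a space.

√300 → a₀=17, period (3,8,3,34); ℓ=4 even so k=3
k=0  a_k=17  p_k/q_k = 17/1
k=1  a_k=3  p_k/q_k = 52/3
k=2  a_k=8  p_k/q_k = 433/25
k=3  a_k=3  p_k/q_k = 1351/78
→ (1351, 78).  Check: 1351²=1825201, 300·78²=1825200, difference 1.

1351 78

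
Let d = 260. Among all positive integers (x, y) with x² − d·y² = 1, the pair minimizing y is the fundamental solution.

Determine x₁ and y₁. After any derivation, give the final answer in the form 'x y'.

129 8

√260 = [16; 8,32, …], period ℓ=2 (even) → k=1
i=0: a=16 ⇒ p=16, q=1
i=1: a=8 ⇒ p=129, q=8
fundamental: x₁=129, y₁=8  (since 16641 − 260·64 = 1)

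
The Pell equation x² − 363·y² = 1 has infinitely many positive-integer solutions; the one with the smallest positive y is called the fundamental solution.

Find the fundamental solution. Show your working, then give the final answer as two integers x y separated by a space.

362 19

[19; 19,38] for √363; ℓ=2 ⇒ convergent index 1
a_0=19:  p_0=19·1+0=19,  q_0=19·0+1=1
a_1=19:  p_1=19·19+1=362,  q_1=19·1+0=19
→ (362, 19).  Check: 362²=131044, 363·19²=131043, difference 1.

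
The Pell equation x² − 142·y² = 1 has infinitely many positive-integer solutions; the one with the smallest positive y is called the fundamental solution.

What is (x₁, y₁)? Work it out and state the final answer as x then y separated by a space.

√142 = [11; 1,10,1,22, …], period ℓ=4 (even) → k=3
i=0: a=11 ⇒ p=11, q=1
…
i=2: a=10 ⇒ p=131, q=11
i=3: a=1 ⇒ p=143, q=12
(x₁, y₁) = (143, 12);  143² − 142·12² = 1 ✓

143 12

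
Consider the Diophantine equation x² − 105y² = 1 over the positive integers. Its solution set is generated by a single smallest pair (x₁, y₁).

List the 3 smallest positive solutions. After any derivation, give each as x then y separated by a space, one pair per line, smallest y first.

d=105: √d = [10; 4,20] (ℓ=2, even), read p_1/q_1
i=0: a=10 ⇒ p=10, q=1
i=1: a=4 ⇒ p=41, q=4
fundamental: x₁=41, y₁=4  (since 1681 − 105·16 = 1)
n=2: (41,4)∘(41,4) = (41·41+105·4·4, 41·4+4·41) = (3361,328)
n=3: (3361,328)∘(41,4) = (41·3361+105·4·328, 41·328+4·3361) = (275561,26892)

41 4
3361 328
275561 26892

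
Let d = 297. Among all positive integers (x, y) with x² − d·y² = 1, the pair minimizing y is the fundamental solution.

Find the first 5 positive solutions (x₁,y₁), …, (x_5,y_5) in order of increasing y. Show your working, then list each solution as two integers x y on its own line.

48599 2820
4723725601 274098360
459136680917399 26641812392460
44627167107085622401 2589530880648228720
4337671388015371645214999 251697222510604722734100

[17; 4,3,1,1,2,1,1,3,4,34] for √297; ℓ=10 ⇒ convergent index 9
i=0: a=17 ⇒ p=17, q=1
…
i=5: a=2 ⇒ p=1327, q=77
…
i=7: a=1 ⇒ p=3171, q=184
i=8: a=3 ⇒ p=11357, q=659
i=9: a=4 ⇒ p=48599, q=2820
(x₁, y₁) = (48599, 2820);  48599² − 297·2820² = 1 ✓
n=2: (48599,2820)∘(48599,2820) = (48599·48599+297·2820·2820, 48599·2820+2820·48599) = (4723725601,274098360)
n=3: (4723725601,274098360)∘(48599,2820) = (48599·4723725601+297·2820·274098360, 48599·274098360+2820·4723725601) = (459136680917399,26641812392460)
n=4: (459136680917399,26641812392460)∘(48599,2820) = (48599·459136680917399+297·2820·26641812392460, 48599·26641812392460+2820·459136680917399) = (44627167107085622401,2589530880648228720)
n=5: (44627167107085622401,2589530880648228720)∘(48599,2820) = (48599·44627167107085622401+297·2820·2589530880648228720, 48599·2589530880648228720+2820·44627167107085622401) = (4337671388015371645214999,251697222510604722734100)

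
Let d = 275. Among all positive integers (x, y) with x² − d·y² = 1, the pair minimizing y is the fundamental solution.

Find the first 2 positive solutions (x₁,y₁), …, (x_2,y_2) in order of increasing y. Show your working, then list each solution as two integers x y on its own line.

199 12
79201 4776

d=275: √d = [16; 1,1,2,1,1,32] (ℓ=6, even), read p_5/q_5
a_0=16:  p_0=16·1+0=16,  q_0=16·0+1=1
…
a_2=1:  p_2=1·17+16=33,  q_2=1·1+1=2
a_3=2:  p_3=2·33+17=83,  q_3=2·2+1=5
a_4=1:  p_4=1·83+33=116,  q_4=1·5+2=7
a_5=1:  p_5=1·116+83=199,  q_5=1·7+5=12
→ (199, 12).  Check: 199²=39601, 275·12²=39600, difference 1.
(199+12√275)^2 = 79201 + 4776√275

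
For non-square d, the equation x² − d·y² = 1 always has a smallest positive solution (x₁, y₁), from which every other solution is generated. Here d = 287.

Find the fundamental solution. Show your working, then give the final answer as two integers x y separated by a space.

√287 → a₀=16, period (1,15,1,32); ℓ=4 even so k=3
k=0  a_k=16  p_k/q_k = 16/1
k=1  a_k=1  p_k/q_k = 17/1
k=2  a_k=15  p_k/q_k = 271/16
k=3  a_k=1  p_k/q_k = 288/17
→ (288, 17).  Check: 288²=82944, 287·17²=82943, difference 1.

288 17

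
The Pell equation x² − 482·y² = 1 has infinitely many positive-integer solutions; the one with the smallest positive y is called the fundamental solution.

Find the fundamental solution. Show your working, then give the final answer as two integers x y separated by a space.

√482 → a₀=21, period (1,20,1,42); ℓ=4 even so k=3
step 0: (21, 1)  from 21·(1,0) + (0,1)
…
step 2: (461, 21)  from 20·(22,1) + (21,1)
step 3: (483, 22)  from 1·(461,21) + (22,1)
→ (483, 22).  Check: 483²=233289, 482·22²=233288, difference 1.

483 22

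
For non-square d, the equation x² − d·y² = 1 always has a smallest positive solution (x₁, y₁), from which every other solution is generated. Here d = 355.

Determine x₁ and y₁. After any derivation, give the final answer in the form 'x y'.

d=355: √d = [18; 1,5,3,3,1,6,1,3,3,5,1,36] (ℓ=12, even), read p_11/q_11
step 0: (18, 1)  from 18·(1,0) + (0,1)
step 1: (19, 1)  from 1·(18,1) + (1,0)
step 2: (113, 6)  from 5·(19,1) + (18,1)
…
step 5: (1545, 82)  from 1·(1187,63) + (358,19)
…
step 10: (803418, 42641)  from 5·(151391,8035) + (46463,2466)
step 11: (954809, 50676)  from 1·(803418,42641) + (151391,8035)
(x₁, y₁) = (954809, 50676);  954809² − 355·50676² = 1 ✓

954809 50676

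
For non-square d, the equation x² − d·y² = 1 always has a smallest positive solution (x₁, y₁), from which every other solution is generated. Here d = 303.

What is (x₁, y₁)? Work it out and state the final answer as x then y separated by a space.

[17; 2,2,5,2,2,34] for √303; ℓ=6 ⇒ convergent index 5
i=0: a=17 ⇒ p=17, q=1
…
i=2: a=2 ⇒ p=87, q=5
i=3: a=5 ⇒ p=470, q=27
i=4: a=2 ⇒ p=1027, q=59
i=5: a=2 ⇒ p=2524, q=145
(x₁, y₁) = (2524, 145);  2524² − 303·145² = 1 ✓

2524 145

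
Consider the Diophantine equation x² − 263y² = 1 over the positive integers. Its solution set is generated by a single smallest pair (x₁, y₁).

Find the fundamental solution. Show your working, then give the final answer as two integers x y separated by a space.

139128 8579

√263 = [16; 4,1,1,1,1,15,1,1,1,1,4,32, …], period ℓ=12 (even) → k=11
a_0=16:  p_0=16·1+0=16,  q_0=16·0+1=1
…
a_3=1:  p_3=1·81+65=146,  q_3=1·5+4=9
a_4=1:  p_4=1·146+81=227,  q_4=1·9+5=14
…
a_6=15:  p_6=15·373+227=5822,  q_6=15·23+14=359
a_7=1:  p_7=1·5822+373=6195,  q_7=1·359+23=382
a_8=1:  p_8=1·6195+5822=12017,  q_8=1·382+359=741
…
a_10=1:  p_10=1·18212+12017=30229,  q_10=1·1123+741=1864
a_11=4:  p_11=4·30229+18212=139128,  q_11=4·1864+1123=8579
(x₁, y₁) = (139128, 8579);  139128² − 263·8579² = 1 ✓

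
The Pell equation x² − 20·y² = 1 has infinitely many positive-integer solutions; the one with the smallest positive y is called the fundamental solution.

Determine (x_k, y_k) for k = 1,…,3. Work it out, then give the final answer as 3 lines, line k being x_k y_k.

d=20: √d = [4; 2,8] (ℓ=2, even), read p_1/q_1
k=0  a_k=4  p_k/q_k = 4/1
k=1  a_k=2  p_k/q_k = 9/2
(x₁, y₁) = (9, 2);  9² − 20·2² = 1 ✓
(x_2, y_2) = (9·9 + 20·2·2, 9·2 + 2·9) = (161, 36)
(x_3, y_3) = (9·161 + 20·2·36, 9·36 + 2·161) = (2889, 646)

9 2
161 36
2889 646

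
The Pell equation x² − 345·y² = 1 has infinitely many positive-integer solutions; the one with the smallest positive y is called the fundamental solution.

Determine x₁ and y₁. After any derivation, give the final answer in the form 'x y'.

6761 364

d=345: √d = [18; 1,1,2,1,6,1,2,1,1,36] (ℓ=10, even), read p_9/q_9
k=0  a_k=18  p_k/q_k = 18/1
…
k=2  a_k=1  p_k/q_k = 37/2
k=3  a_k=2  p_k/q_k = 93/5
…
k=6  a_k=1  p_k/q_k = 1003/54
k=7  a_k=2  p_k/q_k = 2879/155
k=8  a_k=1  p_k/q_k = 3882/209
k=9  a_k=1  p_k/q_k = 6761/364
fundamental: x₁=6761, y₁=364  (since 45711121 − 345·132496 = 1)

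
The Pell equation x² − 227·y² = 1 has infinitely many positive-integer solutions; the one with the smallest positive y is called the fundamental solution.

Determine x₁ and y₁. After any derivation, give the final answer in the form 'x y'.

√227 → a₀=15, period (15,30); ℓ=2 even so k=1
k=0  a_k=15  p_k/q_k = 15/1
k=1  a_k=15  p_k/q_k = 226/15
(x₁, y₁) = (226, 15);  226² − 227·15² = 1 ✓

226 15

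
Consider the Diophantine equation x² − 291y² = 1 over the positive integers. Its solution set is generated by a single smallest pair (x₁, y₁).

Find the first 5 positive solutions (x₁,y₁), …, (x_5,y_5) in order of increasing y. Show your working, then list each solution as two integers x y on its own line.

√291 = [17; 17,34, …], period ℓ=2 (even) → k=1
a_0=17:  p_0=17·1+0=17,  q_0=17·0+1=1
a_1=17:  p_1=17·17+1=290,  q_1=17·1+0=17
→ (290, 17).  Check: 290²=84100, 291·17²=84099, difference 1.
k=2:  x_2 = 290·290+291·17·17 = 168199,  y_2 = 290·17+17·290 = 9860
k=3:  x_3 = 290·168199+291·17·9860 = 97555130,  y_3 = 290·9860+17·168199 = 5718783
k=4:  x_4 = 290·97555130+291·17·5718783 = 56581807201,  y_4 = 290·5718783+17·97555130 = 3316884280
k=5:  x_5 = 290·56581807201+291·17·3316884280 = 32817350621450,  y_5 = 290·3316884280+17·56581807201 = 1923787163617

290 17
168199 9860
97555130 5718783
56581807201 3316884280
32817350621450 1923787163617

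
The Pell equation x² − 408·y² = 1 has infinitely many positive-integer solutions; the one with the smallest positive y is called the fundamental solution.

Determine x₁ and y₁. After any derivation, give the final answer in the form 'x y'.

√408 → a₀=20, period (5,40); ℓ=2 even so k=1
i=0: a=20 ⇒ p=20, q=1
i=1: a=5 ⇒ p=101, q=5
→ (101, 5).  Check: 101²=10201, 408·5²=10200, difference 1.

101 5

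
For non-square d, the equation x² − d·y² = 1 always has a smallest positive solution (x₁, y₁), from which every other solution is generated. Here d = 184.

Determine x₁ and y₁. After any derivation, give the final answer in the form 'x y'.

24335 1794

[13; 1,1,3,2,1,2,1,2,3,1,1,26] for √184; ℓ=12 ⇒ convergent index 11
a_0=13:  p_0=13·1+0=13,  q_0=13·0+1=1
a_1=1:  p_1=1·13+1=14,  q_1=1·1+0=1
…
a_3=3:  p_3=3·27+14=95,  q_3=3·2+1=7
…
a_5=1:  p_5=1·217+95=312,  q_5=1·16+7=23
a_6=2:  p_6=2·312+217=841,  q_6=2·23+16=62
a_7=1:  p_7=1·841+312=1153,  q_7=1·62+23=85
a_8=2:  p_8=2·1153+841=3147,  q_8=2·85+62=232
a_9=3:  p_9=3·3147+1153=10594,  q_9=3·232+85=781
a_10=1:  p_10=1·10594+3147=13741,  q_10=1·781+232=1013
a_11=1:  p_11=1·13741+10594=24335,  q_11=1·1013+781=1794
(x₁, y₁) = (24335, 1794);  24335² − 184·1794² = 1 ✓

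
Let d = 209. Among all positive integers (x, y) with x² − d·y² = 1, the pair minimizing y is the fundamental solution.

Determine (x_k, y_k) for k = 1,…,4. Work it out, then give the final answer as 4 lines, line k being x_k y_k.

√209 = [14; 2,5,3,2,3,5,2,28, …], period ℓ=8 (even) → k=7
i=0: a=14 ⇒ p=14, q=1
i=1: a=2 ⇒ p=29, q=2
i=2: a=5 ⇒ p=159, q=11
…
i=5: a=3 ⇒ p=4019, q=278
i=6: a=5 ⇒ p=21266, q=1471
i=7: a=2 ⇒ p=46551, q=3220
(x₁, y₁) = (46551, 3220);  46551² − 209·3220² = 1 ✓
(46551+3220√209)^2 = 4333991201 + 299788440√209
(46551+3220√209)^3 = 403503248748951 + 27910903337660√209
(46551+3220√209)^4 = 37566959460690844801 + 2598560922243032880√209

46551 3220
4333991201 299788440
403503248748951 27910903337660
37566959460690844801 2598560922243032880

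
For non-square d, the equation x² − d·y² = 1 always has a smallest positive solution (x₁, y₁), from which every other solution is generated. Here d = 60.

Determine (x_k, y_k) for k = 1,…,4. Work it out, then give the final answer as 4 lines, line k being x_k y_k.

√60 = [7; 1,2,1,14, …], period ℓ=4 (even) → k=3
i=0: a=7 ⇒ p=7, q=1
…
i=2: a=2 ⇒ p=23, q=3
i=3: a=1 ⇒ p=31, q=4
fundamental: x₁=31, y₁=4  (since 961 − 60·16 = 1)
n=2: (31,4)∘(31,4) = (31·31+60·4·4, 31·4+4·31) = (1921,248)
n=3: (1921,248)∘(31,4) = (31·1921+60·4·248, 31·248+4·1921) = (119071,15372)
n=4: (119071,15372)∘(31,4) = (31·119071+60·4·15372, 31·15372+4·119071) = (7380481,952816)

31 4
1921 248
119071 15372
7380481 952816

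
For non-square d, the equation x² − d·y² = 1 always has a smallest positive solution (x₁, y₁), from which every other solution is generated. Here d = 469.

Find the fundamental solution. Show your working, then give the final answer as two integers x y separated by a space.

[21; 1,1,1,10,6,10,1,1,1,42] for √469; ℓ=10 ⇒ convergent index 9
step 0: (21, 1)  from 21·(1,0) + (0,1)
…
step 3: (65, 3)  from 1·(43,2) + (22,1)
…
step 5: (4223, 195)  from 6·(693,32) + (65,3)
…
step 8: (90069, 4159)  from 1·(47146,2177) + (42923,1982)
step 9: (137215, 6336)  from 1·(90069,4159) + (47146,2177)
fundamental: x₁=137215, y₁=6336  (since 18827956225 − 469·40144896 = 1)

137215 6336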